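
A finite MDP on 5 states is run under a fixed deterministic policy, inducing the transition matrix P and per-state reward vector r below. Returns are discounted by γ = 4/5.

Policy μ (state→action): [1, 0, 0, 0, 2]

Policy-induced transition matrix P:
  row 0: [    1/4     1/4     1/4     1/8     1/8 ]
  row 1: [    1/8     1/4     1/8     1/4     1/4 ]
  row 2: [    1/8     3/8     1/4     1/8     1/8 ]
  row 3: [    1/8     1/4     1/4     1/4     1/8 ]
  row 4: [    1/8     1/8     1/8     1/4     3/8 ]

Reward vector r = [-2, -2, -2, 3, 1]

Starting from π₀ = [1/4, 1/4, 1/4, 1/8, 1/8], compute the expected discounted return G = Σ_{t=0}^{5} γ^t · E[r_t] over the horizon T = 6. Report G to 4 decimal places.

G = -2.0507

t=0: π = [0.2500, 0.2500, 0.2500, 0.1250, 0.1250], E[r] = -1.0000, γ^t·E[r] = -1.000000, running G = -1.000000
t=1: π = [0.1563, 0.2656, 0.2031, 0.1875, 0.1875], E[r] = -0.5000, γ^t·E[r] = -0.400000, running G = -1.400000
t=2: π = [0.1445, 0.2520, 0.1934, 0.2051, 0.2051], E[r] = -0.3594, γ^t·E[r] = -0.230000, running G = -1.630000
t=3: π = [0.1431, 0.2485, 0.1929, 0.2078, 0.2078], E[r] = -0.3379, γ^t·E[r] = -0.173000, running G = -1.803000
t=4: π = [0.1429, 0.2481, 0.1930, 0.2080, 0.2080], E[r] = -0.3359, γ^t·E[r] = -0.137600, running G = -1.940600
t=5: π = [0.1429, 0.2481, 0.1930, 0.2080, 0.2080], E[r] = -0.3358, γ^t·E[r] = -0.110050, running G = -2.050650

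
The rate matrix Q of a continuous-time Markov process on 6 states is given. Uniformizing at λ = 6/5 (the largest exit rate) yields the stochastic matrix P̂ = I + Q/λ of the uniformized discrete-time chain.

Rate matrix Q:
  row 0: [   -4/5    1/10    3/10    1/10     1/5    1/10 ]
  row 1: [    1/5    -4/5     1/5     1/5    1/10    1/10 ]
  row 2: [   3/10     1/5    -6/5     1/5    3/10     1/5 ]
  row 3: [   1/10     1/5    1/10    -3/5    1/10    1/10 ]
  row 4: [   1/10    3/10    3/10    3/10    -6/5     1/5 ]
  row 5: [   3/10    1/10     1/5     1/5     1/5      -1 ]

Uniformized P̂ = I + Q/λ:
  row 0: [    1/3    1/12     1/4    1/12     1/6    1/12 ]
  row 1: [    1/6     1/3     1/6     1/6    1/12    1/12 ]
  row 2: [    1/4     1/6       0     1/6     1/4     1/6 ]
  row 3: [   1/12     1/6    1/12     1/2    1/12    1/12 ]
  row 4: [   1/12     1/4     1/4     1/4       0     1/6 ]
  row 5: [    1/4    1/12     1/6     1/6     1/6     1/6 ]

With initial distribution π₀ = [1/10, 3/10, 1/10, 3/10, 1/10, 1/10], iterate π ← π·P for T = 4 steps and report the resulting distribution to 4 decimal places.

π = [0.1892, 0.1822, 0.1475, 0.2428, 0.1229, 0.1153]

t=0: π = [0.1000, 0.3000, 0.1000, 0.3000, 0.1000, 0.1000]
t=1: π = [0.1667, 0.2083, 0.1417, 0.2667, 0.1083, 0.1083]
t=2: π = [0.1840, 0.1875, 0.1438, 0.2507, 0.1208, 0.1132]
t=3: π = [0.1878, 0.1832, 0.1472, 0.2450, 0.1220, 0.1148]
t=4: π = [0.1892, 0.1822, 0.1475, 0.2428, 0.1229, 0.1153]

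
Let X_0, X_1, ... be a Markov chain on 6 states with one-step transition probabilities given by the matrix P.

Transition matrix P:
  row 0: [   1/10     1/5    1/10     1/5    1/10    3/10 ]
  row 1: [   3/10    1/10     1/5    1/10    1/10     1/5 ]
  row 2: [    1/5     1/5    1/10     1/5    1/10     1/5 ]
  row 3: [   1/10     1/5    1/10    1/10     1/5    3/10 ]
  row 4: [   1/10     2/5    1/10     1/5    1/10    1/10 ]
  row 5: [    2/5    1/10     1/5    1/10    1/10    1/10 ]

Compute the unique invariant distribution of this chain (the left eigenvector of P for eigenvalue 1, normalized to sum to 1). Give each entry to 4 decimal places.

π = [0.2119, 0.1841, 0.1388, 0.1465, 0.1147, 0.2040]

Balance equations π_j = Σ_i π_i·P[i][j]:
  π_0 = 1/10·π_0 + 3/10·π_1 + 1/5·π_2 + 1/10·π_3 + 1/10·π_4 + 2/5·π_5
  π_1 = 1/5·π_0 + 1/10·π_1 + 1/5·π_2 + 1/5·π_3 + 2/5·π_4 + 1/10·π_5
  π_2 = 1/10·π_0 + 1/5·π_1 + 1/10·π_2 + 1/10·π_3 + 1/10·π_4 + 1/5·π_5
  π_3 = 1/5·π_0 + 1/10·π_1 + 1/5·π_2 + 1/10·π_3 + 1/5·π_4 + 1/10·π_5
  π_4 = 1/10·π_0 + 1/10·π_1 + 1/10·π_2 + 1/5·π_3 + 1/10·π_4 + 1/10·π_5
  normalize: π_0 + π_1 + π_2 + π_3 + π_4 + π_5 = 1
Solving the linear system gives exactly π = [7693/36305, 13369/72610, 10079/72610, 1064/7261, 1665/14522, 14811/72610].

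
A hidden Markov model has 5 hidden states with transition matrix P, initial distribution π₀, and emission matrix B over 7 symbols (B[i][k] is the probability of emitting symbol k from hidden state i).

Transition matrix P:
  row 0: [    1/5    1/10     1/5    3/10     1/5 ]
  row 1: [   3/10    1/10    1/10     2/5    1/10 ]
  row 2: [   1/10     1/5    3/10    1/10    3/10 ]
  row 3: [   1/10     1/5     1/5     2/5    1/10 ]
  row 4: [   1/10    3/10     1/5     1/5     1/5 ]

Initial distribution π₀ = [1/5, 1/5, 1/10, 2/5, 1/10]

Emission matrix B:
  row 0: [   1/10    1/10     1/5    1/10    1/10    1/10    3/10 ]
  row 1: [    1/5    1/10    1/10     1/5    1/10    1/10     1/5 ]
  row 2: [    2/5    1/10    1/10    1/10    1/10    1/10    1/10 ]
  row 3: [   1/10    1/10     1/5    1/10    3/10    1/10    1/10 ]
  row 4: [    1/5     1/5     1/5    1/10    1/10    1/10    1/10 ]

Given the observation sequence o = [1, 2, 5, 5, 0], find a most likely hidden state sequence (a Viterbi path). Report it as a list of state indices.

path = [3, 3, 3, 3, 2]

t=0: δ = [2.000e-02, 2.000e-02, 1.000e-02, 4.000e-02, 2.000e-02]  (obs o_0=1)
t=1: δ = [1.200e-03, 8.000e-04, 8.000e-04, 3.200e-03, 8.000e-04]  ψ = [1, 3, 3, 3, 0]  (obs o_1=2)
t=2: δ = [3.200e-05, 6.400e-05, 6.400e-05, 1.280e-04, 3.200e-05]  ψ = [3, 3, 3, 3, 3]  (obs o_2=5)
t=3: δ = [1.920e-06, 2.560e-06, 2.560e-06, 5.120e-06, 1.920e-06]  ψ = [1, 3, 3, 3, 2]  (obs o_3=5)
t=4: δ = [7.680e-08, 2.048e-07, 4.096e-07, 2.048e-07, 1.536e-07]  ψ = [1, 3, 3, 3, 2]  (obs o_4=0)
backtrack: best end state = 2; path = [3, 3, 3, 3, 2]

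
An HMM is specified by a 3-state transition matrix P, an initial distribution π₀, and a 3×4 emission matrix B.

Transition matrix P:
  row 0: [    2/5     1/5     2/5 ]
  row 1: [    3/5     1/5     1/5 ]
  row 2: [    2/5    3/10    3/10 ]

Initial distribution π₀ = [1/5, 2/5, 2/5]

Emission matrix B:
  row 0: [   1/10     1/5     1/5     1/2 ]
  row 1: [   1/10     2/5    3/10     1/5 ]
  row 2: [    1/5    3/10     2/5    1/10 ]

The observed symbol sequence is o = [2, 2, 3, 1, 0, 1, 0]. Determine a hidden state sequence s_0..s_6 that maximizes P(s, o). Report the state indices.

t=0: δ = [4.000e-02, 1.200e-01, 1.600e-01]  (obs o_0=2)
t=1: δ = [1.440e-02, 1.440e-02, 1.920e-02]  ψ = [1, 2, 2]  (obs o_1=2)
t=2: δ = [4.320e-03, 1.152e-03, 5.760e-04]  ψ = [1, 2, 0]  (obs o_2=3)
t=3: δ = [3.456e-04, 3.456e-04, 5.184e-04]  ψ = [0, 0, 0]  (obs o_3=1)
t=4: δ = [2.074e-05, 1.555e-05, 3.110e-05]  ψ = [1, 2, 2]  (obs o_4=0)
t=5: δ = [2.488e-06, 3.732e-06, 2.799e-06]  ψ = [2, 2, 2]  (obs o_5=1)
t=6: δ = [2.239e-07, 8.398e-08, 1.991e-07]  ψ = [1, 2, 0]  (obs o_6=0)
backtrack: best end state = 0; path = [2, 1, 0, 2, 2, 1, 0]

path = [2, 1, 0, 2, 2, 1, 0]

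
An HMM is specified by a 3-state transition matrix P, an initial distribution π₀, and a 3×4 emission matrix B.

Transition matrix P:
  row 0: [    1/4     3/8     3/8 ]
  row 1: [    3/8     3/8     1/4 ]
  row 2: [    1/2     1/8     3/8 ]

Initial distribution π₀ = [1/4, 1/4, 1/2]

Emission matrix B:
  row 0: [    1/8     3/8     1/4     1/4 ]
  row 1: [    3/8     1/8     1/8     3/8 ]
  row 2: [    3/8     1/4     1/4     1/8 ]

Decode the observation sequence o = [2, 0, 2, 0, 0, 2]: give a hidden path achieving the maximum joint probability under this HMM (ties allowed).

path = [2, 2, 0, 2, 2, 0]

t=0: δ = [6.250e-02, 3.125e-02, 1.250e-01]  (obs o_0=2)
t=1: δ = [7.812e-03, 8.789e-03, 1.758e-02]  ψ = [2, 0, 2]  (obs o_1=0)
t=2: δ = [2.197e-03, 4.120e-04, 1.648e-03]  ψ = [2, 1, 2]  (obs o_2=2)
t=3: δ = [1.030e-04, 3.090e-04, 3.090e-04]  ψ = [2, 0, 0]  (obs o_3=0)
t=4: δ = [1.931e-05, 4.345e-05, 4.345e-05]  ψ = [2, 1, 2]  (obs o_4=0)
t=5: δ = [5.431e-06, 2.037e-06, 4.074e-06]  ψ = [2, 1, 2]  (obs o_5=2)
backtrack: best end state = 0; path = [2, 2, 0, 2, 2, 0]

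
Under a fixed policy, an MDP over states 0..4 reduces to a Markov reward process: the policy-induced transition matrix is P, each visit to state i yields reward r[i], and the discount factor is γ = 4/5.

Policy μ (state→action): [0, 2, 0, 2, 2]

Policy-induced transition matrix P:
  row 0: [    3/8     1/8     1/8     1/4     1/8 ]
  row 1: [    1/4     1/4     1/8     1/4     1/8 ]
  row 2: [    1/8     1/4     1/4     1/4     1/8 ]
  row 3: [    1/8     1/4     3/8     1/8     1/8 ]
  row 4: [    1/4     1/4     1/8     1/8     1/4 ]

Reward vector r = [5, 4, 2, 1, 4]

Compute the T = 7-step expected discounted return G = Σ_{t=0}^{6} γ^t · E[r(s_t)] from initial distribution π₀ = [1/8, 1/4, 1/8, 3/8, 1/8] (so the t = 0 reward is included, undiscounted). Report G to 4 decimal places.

G = 12.1743

t=0: π = [0.1250, 0.2500, 0.1250, 0.3750, 0.1250], E[r] = 2.7500, γ^t·E[r] = 2.750000, running G = 2.750000
t=1: π = [0.2031, 0.2344, 0.2344, 0.1875, 0.1406], E[r] = 3.1719, γ^t·E[r] = 2.537500, running G = 5.287500
t=2: π = [0.2227, 0.2246, 0.2012, 0.2090, 0.1426], E[r] = 3.1934, γ^t·E[r] = 2.043750, running G = 7.331250
t=3: π = [0.2266, 0.2222, 0.2024, 0.2061, 0.1428], E[r] = 3.2036, γ^t·E[r] = 1.640250, running G = 8.971500
t=4: π = [0.2273, 0.2217, 0.2018, 0.2064, 0.1429], E[r] = 3.2045, γ^t·E[r] = 1.312550, running G = 10.284050
t=5: π = [0.2274, 0.2216, 0.2018, 0.2063, 0.1429], E[r] = 3.2047, γ^t·E[r] = 1.050116, running G = 11.334166
t=6: π = [0.2274, 0.2216, 0.2018, 0.2063, 0.1429], E[r] = 3.2047, γ^t·E[r] = 0.840099, running G = 12.174265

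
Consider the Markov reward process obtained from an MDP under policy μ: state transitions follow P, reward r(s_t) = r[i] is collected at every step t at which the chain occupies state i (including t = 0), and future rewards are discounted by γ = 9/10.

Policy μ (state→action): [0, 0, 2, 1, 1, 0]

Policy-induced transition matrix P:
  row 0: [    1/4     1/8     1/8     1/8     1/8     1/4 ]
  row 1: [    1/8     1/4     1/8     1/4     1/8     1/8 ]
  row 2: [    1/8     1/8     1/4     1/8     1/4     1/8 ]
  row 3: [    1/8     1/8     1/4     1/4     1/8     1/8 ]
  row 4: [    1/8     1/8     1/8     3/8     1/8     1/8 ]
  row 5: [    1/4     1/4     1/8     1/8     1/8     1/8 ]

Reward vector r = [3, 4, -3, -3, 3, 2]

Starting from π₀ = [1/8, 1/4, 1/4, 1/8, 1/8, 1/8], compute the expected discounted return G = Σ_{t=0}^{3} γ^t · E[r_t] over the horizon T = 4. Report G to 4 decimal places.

t=0: π = [0.1250, 0.2500, 0.2500, 0.1250, 0.1250, 0.1250], E[r] = 0.8750, γ^t·E[r] = 0.875000, running G = 0.875000
t=1: π = [0.1563, 0.1719, 0.1719, 0.2031, 0.1563, 0.1406], E[r] = 0.7813, γ^t·E[r] = 0.703125, running G = 1.578125
t=2: π = [0.1621, 0.1641, 0.1719, 0.2109, 0.1465, 0.1445], E[r] = 0.7227, γ^t·E[r] = 0.585352, running G = 2.163477
t=3: π = [0.1633, 0.1636, 0.1729, 0.2085, 0.1465, 0.1453], E[r] = 0.7302, γ^t·E[r] = 0.532334, running G = 2.695810

G = 2.6958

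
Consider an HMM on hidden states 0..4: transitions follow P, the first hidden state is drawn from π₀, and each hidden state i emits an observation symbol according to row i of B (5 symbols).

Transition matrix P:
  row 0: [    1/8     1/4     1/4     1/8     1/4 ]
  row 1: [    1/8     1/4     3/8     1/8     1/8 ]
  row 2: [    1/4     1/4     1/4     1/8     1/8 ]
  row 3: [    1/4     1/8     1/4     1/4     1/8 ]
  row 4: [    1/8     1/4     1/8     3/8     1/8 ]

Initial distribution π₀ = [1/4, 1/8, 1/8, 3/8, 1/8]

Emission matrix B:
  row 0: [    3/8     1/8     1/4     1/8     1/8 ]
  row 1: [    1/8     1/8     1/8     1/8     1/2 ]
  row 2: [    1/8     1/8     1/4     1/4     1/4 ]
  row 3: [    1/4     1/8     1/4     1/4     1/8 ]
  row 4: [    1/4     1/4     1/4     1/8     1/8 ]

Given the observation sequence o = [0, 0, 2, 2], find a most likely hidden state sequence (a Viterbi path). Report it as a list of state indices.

path = [3, 0, 4, 3]

t=0: δ = [9.375e-02, 1.562e-02, 1.562e-02, 9.375e-02, 3.125e-02]  (obs o_0=0)
t=1: δ = [8.789e-03, 2.930e-03, 2.930e-03, 5.859e-03, 5.859e-03]  ψ = [3, 0, 0, 3, 0]  (obs o_1=0)
t=2: δ = [3.662e-04, 2.747e-04, 5.493e-04, 5.493e-04, 5.493e-04]  ψ = [3, 0, 0, 4, 0]  (obs o_2=2)
t=3: δ = [3.433e-05, 1.717e-05, 3.433e-05, 5.150e-05, 2.289e-05]  ψ = [2, 2, 2, 4, 0]  (obs o_3=2)
backtrack: best end state = 3; path = [3, 0, 4, 3]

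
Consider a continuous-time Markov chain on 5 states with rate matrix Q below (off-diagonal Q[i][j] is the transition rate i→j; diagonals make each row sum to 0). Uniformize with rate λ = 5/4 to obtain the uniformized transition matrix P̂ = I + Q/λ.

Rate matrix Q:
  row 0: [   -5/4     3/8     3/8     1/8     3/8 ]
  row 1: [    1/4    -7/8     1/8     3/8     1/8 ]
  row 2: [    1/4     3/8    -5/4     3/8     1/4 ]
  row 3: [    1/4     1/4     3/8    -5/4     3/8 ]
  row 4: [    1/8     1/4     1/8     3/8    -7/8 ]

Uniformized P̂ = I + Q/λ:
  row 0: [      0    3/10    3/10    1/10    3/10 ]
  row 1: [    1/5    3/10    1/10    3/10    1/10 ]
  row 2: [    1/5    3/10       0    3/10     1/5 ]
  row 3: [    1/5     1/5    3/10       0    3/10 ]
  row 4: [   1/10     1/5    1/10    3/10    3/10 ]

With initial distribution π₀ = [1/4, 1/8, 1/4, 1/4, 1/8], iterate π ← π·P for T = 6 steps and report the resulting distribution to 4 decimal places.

π = [0.1472, 0.2559, 0.1554, 0.2082, 0.2333]

t=0: π = [0.2500, 0.1250, 0.2500, 0.2500, 0.1250]
t=1: π = [0.1375, 0.2625, 0.1750, 0.1750, 0.2500]
t=2: π = [0.1475, 0.2575, 0.1450, 0.2200, 0.2300]
t=3: π = [0.1475, 0.2550, 0.1590, 0.2045, 0.2340]
t=4: π = [0.1471, 0.2562, 0.1545, 0.2092, 0.2331]
t=5: π = [0.1473, 0.2558, 0.1558, 0.2078, 0.2333]
t=6: π = [0.1472, 0.2559, 0.1554, 0.2082, 0.2333]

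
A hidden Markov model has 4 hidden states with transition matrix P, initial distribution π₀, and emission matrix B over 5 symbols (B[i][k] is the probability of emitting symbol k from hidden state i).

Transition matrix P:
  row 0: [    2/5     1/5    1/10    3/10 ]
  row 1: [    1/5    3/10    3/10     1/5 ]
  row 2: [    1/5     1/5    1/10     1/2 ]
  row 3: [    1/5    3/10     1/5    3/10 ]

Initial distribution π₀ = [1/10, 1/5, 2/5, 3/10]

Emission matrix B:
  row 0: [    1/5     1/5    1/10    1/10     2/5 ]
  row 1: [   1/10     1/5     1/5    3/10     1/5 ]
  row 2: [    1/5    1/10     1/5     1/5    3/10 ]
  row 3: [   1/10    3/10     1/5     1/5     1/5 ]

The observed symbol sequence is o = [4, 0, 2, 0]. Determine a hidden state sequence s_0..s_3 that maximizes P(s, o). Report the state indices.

path = [2, 3, 1, 2]

t=0: δ = [4.000e-02, 4.000e-02, 1.200e-01, 6.000e-02]  (obs o_0=4)
t=1: δ = [4.800e-03, 2.400e-03, 2.400e-03, 6.000e-03]  ψ = [2, 2, 1, 2]  (obs o_1=0)
t=2: δ = [1.920e-04, 3.600e-04, 2.400e-04, 3.600e-04]  ψ = [0, 3, 3, 3]  (obs o_2=2)
t=3: δ = [1.536e-05, 1.080e-05, 2.160e-05, 1.200e-05]  ψ = [0, 1, 1, 2]  (obs o_3=0)
backtrack: best end state = 2; path = [2, 3, 1, 2]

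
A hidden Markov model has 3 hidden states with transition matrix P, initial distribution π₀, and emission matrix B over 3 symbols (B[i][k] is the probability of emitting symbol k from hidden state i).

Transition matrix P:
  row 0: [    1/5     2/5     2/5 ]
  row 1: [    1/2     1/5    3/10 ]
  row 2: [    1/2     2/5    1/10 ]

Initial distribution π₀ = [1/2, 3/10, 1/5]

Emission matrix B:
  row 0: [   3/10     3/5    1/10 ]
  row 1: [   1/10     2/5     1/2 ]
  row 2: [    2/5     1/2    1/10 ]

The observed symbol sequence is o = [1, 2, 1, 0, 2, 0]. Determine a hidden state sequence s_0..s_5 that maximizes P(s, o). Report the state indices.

t=0: δ = [3.000e-01, 1.200e-01, 1.000e-01]  (obs o_0=1)
t=1: δ = [6.000e-03, 6.000e-02, 1.200e-02]  ψ = [0, 0, 0]  (obs o_1=2)
t=2: δ = [1.800e-02, 4.800e-03, 9.000e-03]  ψ = [1, 1, 1]  (obs o_2=1)
t=3: δ = [1.350e-03, 7.200e-04, 2.880e-03]  ψ = [2, 0, 0]  (obs o_3=0)
t=4: δ = [1.440e-04, 5.760e-04, 5.400e-05]  ψ = [2, 2, 0]  (obs o_4=2)
t=5: δ = [8.640e-05, 1.152e-05, 6.912e-05]  ψ = [1, 1, 1]  (obs o_5=0)
backtrack: best end state = 0; path = [0, 1, 0, 2, 1, 0]

path = [0, 1, 0, 2, 1, 0]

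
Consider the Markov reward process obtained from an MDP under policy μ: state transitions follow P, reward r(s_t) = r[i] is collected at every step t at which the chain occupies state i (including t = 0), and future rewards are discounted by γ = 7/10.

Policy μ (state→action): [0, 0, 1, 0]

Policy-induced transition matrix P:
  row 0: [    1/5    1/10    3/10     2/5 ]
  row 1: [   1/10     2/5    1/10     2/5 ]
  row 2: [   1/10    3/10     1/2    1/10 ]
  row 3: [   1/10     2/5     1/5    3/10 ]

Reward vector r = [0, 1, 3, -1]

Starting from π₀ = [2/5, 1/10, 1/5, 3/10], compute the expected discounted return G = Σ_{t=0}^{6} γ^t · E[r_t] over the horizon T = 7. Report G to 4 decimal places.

t=0: π = [0.4000, 0.1000, 0.2000, 0.3000], E[r] = 0.4000, γ^t·E[r] = 0.400000, running G = 0.400000
t=1: π = [0.1400, 0.2600, 0.2900, 0.3100], E[r] = 0.8200, γ^t·E[r] = 0.574000, running G = 0.974000
t=2: π = [0.1140, 0.3290, 0.2750, 0.2820], E[r] = 0.8720, γ^t·E[r] = 0.427280, running G = 1.401280
t=3: π = [0.1114, 0.3383, 0.2610, 0.2893], E[r] = 0.8320, γ^t·E[r] = 0.285376, running G = 1.686656
t=4: π = [0.1111, 0.3405, 0.2556, 0.2928], E[r] = 0.8145, γ^t·E[r] = 0.195571, running G = 1.882227
t=5: π = [0.1111, 0.3411, 0.2537, 0.2940], E[r] = 0.8083, γ^t·E[r] = 0.135852, running G = 2.018079
t=6: π = [0.1111, 0.3413, 0.2531, 0.2945], E[r] = 0.8062, γ^t·E[r] = 0.094848, running G = 2.112927

G = 2.1129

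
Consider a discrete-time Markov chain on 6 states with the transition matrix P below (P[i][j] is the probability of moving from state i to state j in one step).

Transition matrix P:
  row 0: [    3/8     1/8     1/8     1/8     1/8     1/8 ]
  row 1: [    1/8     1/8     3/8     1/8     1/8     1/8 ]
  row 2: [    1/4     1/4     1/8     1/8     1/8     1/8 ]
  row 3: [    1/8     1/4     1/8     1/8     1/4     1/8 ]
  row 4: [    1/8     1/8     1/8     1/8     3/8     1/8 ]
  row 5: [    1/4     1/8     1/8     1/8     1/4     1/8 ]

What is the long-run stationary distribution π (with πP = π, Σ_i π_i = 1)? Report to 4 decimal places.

Balance equations π_j = Σ_i π_i·P[i][j]:
  π_0 = 3/8·π_0 + 1/8·π_1 + 1/4·π_2 + 1/8·π_3 + 1/8·π_4 + 1/4·π_5
  π_1 = 1/8·π_0 + 1/8·π_1 + 1/4·π_2 + 1/4·π_3 + 1/8·π_4 + 1/8·π_5
  π_2 = 1/8·π_0 + 3/8·π_1 + 1/8·π_2 + 1/8·π_3 + 1/8·π_4 + 1/8·π_5
  π_3 = 1/8·π_0 + 1/8·π_1 + 1/8·π_2 + 1/8·π_3 + 1/8·π_4 + 1/8·π_5
  π_4 = 1/8·π_0 + 1/8·π_1 + 1/8·π_2 + 1/4·π_3 + 3/8·π_4 + 1/4·π_5
  normalize: π_0 + π_1 + π_2 + π_3 + π_4 + π_5 = 1
Solving the linear system gives exactly π = [20/93, 5/31, 41/248, 1/8, 5/24, 1/8].

π = [0.2151, 0.1613, 0.1653, 0.1250, 0.2083, 0.1250]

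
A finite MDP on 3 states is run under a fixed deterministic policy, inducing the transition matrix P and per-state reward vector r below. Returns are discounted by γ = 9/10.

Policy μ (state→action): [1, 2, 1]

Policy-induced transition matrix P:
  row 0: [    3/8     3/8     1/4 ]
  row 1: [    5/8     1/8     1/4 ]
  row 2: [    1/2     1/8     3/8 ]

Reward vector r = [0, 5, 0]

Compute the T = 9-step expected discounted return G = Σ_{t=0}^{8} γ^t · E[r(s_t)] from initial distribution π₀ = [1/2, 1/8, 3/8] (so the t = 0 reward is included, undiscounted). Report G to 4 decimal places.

t=0: π = [0.5000, 0.1250, 0.3750], E[r] = 0.6250, γ^t·E[r] = 0.625000, running G = 0.625000
t=1: π = [0.4531, 0.2500, 0.2969], E[r] = 1.2500, γ^t·E[r] = 1.125000, running G = 1.750000
t=2: π = [0.4746, 0.2383, 0.2871], E[r] = 1.1914, γ^t·E[r] = 0.965039, running G = 2.715039
t=3: π = [0.4705, 0.2437, 0.2859], E[r] = 1.2183, γ^t·E[r] = 0.888113, running G = 3.603152
t=4: π = [0.4716, 0.2426, 0.2857], E[r] = 1.2131, γ^t·E[r] = 0.795898, running G = 4.399050
t=5: π = [0.4714, 0.2429, 0.2857], E[r] = 1.2146, γ^t·E[r] = 0.717186, running G = 5.116236
t=6: π = [0.4714, 0.2428, 0.2857], E[r] = 1.2142, γ^t·E[r] = 0.645283, running G = 5.761519
t=7: π = [0.4714, 0.2429, 0.2857], E[r] = 1.2143, γ^t·E[r] = 0.580798, running G = 6.342316
t=8: π = [0.4714, 0.2429, 0.2857], E[r] = 1.2143, γ^t·E[r] = 0.522708, running G = 6.865024

G = 6.8650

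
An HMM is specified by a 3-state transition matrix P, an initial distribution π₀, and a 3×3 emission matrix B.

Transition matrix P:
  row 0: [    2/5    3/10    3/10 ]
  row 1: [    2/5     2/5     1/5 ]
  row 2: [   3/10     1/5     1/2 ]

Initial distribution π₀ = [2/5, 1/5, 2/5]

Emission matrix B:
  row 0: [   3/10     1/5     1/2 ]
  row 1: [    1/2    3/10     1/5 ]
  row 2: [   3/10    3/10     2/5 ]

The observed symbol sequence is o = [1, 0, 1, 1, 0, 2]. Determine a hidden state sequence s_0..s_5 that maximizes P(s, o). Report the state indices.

path = [2, 2, 2, 2, 2, 2]

t=0: δ = [8.000e-02, 6.000e-02, 1.200e-01]  (obs o_0=1)
t=1: δ = [1.080e-02, 1.200e-02, 1.800e-02]  ψ = [2, 0, 2]  (obs o_1=0)
t=2: δ = [1.080e-03, 1.440e-03, 2.700e-03]  ψ = [2, 1, 2]  (obs o_2=1)
t=3: δ = [1.620e-04, 1.728e-04, 4.050e-04]  ψ = [2, 1, 2]  (obs o_3=1)
t=4: δ = [3.645e-05, 4.050e-05, 6.075e-05]  ψ = [2, 2, 2]  (obs o_4=0)
t=5: δ = [9.112e-06, 3.240e-06, 1.215e-05]  ψ = [2, 1, 2]  (obs o_5=2)
backtrack: best end state = 2; path = [2, 2, 2, 2, 2, 2]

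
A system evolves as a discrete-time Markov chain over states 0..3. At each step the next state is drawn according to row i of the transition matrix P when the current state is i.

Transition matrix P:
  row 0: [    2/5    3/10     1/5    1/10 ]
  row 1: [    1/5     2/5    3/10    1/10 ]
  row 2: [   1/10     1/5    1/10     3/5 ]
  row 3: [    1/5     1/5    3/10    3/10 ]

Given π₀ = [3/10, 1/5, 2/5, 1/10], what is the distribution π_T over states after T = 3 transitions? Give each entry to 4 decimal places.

π = [0.2210, 0.2777, 0.2295, 0.2718]

t=0: π = [0.3000, 0.2000, 0.4000, 0.1000]
t=1: π = [0.2200, 0.2700, 0.1900, 0.3200]
t=2: π = [0.2250, 0.2760, 0.2400, 0.2590]
t=3: π = [0.2210, 0.2777, 0.2295, 0.2718]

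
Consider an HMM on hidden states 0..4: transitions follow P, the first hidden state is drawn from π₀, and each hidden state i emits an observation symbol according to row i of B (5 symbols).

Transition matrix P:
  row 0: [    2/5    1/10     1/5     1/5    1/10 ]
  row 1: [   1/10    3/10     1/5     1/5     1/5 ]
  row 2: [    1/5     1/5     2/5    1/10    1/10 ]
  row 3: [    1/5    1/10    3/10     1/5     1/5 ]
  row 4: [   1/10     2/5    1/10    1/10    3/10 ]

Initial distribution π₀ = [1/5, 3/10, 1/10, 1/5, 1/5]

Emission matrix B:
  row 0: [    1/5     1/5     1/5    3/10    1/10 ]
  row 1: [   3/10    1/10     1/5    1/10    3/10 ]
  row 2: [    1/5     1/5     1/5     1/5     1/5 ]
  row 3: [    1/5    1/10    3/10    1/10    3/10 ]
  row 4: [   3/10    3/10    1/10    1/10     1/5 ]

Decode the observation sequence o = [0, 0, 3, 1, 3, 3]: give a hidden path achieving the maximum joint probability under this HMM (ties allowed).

t=0: δ = [4.000e-02, 9.000e-02, 2.000e-02, 4.000e-02, 6.000e-02]  (obs o_0=0)
t=1: δ = [3.200e-03, 8.100e-03, 3.600e-03, 3.600e-03, 5.400e-03]  ψ = [0, 1, 1, 1, 1]  (obs o_1=0)
t=2: δ = [3.840e-04, 2.430e-04, 3.240e-04, 1.620e-04, 1.620e-04]  ψ = [0, 1, 1, 1, 1]  (obs o_2=3)
t=3: δ = [3.072e-05, 7.290e-06, 2.592e-05, 7.680e-06, 1.458e-05]  ψ = [0, 1, 2, 0, 1]  (obs o_3=1)
t=4: δ = [3.686e-06, 5.832e-07, 2.074e-06, 6.144e-07, 4.374e-07]  ψ = [0, 4, 2, 0, 4]  (obs o_4=3)
t=5: δ = [4.424e-07, 4.147e-08, 1.659e-07, 7.373e-08, 3.686e-08]  ψ = [0, 2, 2, 0, 0]  (obs o_5=3)
backtrack: best end state = 0; path = [0, 0, 0, 0, 0, 0]

path = [0, 0, 0, 0, 0, 0]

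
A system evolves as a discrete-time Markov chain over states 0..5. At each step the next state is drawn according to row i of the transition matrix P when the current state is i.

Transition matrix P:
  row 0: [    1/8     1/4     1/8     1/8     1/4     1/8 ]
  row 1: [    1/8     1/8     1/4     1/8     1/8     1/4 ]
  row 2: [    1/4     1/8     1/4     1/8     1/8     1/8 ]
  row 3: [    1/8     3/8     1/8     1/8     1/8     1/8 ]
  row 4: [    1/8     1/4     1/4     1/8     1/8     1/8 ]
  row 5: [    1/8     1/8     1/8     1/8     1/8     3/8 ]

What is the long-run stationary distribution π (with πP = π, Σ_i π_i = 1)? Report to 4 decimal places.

Balance equations π_j = Σ_i π_i·P[i][j]:
  π_0 = 1/8·π_0 + 1/8·π_1 + 1/4·π_2 + 1/8·π_3 + 1/8·π_4 + 1/8·π_5
  π_1 = 1/4·π_0 + 1/8·π_1 + 1/8·π_2 + 3/8·π_3 + 1/4·π_4 + 1/8·π_5
  π_2 = 1/8·π_0 + 1/4·π_1 + 1/4·π_2 + 1/8·π_3 + 1/4·π_4 + 1/8·π_5
  π_3 = 1/8·π_0 + 1/8·π_1 + 1/8·π_2 + 1/8·π_3 + 1/8·π_4 + 1/8·π_5
  π_4 = 1/4·π_0 + 1/8·π_1 + 1/8·π_2 + 1/8·π_3 + 1/8·π_4 + 1/8·π_5
  normalize: π_0 + π_1 + π_2 + π_3 + π_4 + π_5 = 1
Solving the linear system gives exactly π = [177/1189, 917/4756, 227/1189, 1/8, 683/4756, 1891/9512].

π = [0.1489, 0.1928, 0.1909, 0.1250, 0.1436, 0.1988]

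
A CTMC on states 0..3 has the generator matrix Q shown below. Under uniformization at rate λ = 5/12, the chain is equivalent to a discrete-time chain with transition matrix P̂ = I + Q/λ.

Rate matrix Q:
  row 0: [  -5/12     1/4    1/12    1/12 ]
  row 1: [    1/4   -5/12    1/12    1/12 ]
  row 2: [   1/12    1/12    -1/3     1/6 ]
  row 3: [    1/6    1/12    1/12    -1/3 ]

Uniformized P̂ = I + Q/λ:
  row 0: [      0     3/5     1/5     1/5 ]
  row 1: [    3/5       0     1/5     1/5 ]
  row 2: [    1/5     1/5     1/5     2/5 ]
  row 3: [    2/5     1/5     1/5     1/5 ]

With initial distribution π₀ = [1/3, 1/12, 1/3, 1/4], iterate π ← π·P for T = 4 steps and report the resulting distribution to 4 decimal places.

t=0: π = [0.3333, 0.0833, 0.3333, 0.2500]
t=1: π = [0.2167, 0.3167, 0.2000, 0.2667]
t=2: π = [0.3367, 0.2233, 0.2000, 0.2400]
t=3: π = [0.2700, 0.2900, 0.2000, 0.2400]
t=4: π = [0.3100, 0.2500, 0.2000, 0.2400]

π = [0.3100, 0.2500, 0.2000, 0.2400]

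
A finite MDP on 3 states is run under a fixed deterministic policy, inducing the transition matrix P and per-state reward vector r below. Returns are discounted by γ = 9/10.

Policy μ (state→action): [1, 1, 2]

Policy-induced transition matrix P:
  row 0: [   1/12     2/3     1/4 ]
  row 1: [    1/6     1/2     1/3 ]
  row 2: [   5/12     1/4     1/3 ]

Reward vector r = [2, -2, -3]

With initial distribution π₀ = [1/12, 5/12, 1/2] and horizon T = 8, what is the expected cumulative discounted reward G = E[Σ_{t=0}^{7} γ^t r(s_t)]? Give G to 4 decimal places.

G = -8.5873

t=0: π = [0.0833, 0.4167, 0.5000], E[r] = -2.1667, γ^t·E[r] = -2.166667, running G = -2.166667
t=1: π = [0.2847, 0.3889, 0.3264], E[r] = -1.1875, γ^t·E[r] = -1.068750, running G = -3.235417
t=2: π = [0.2245, 0.4659, 0.3096], E[r] = -1.4115, γ^t·E[r] = -1.143281, running G = -4.378698
t=3: π = [0.2254, 0.4600, 0.3146], E[r] = -1.4132, γ^t·E[r] = -1.030219, running G = -5.408917
t=4: π = [0.2265, 0.4589, 0.3146], E[r] = -1.4084, γ^t·E[r] = -0.924041, running G = -6.332957
t=5: π = [0.2264, 0.4591, 0.3145], E[r] = -1.4087, γ^t·E[r] = -0.831852, running G = -7.164809
t=6: π = [0.2264, 0.4591, 0.3145], E[r] = -1.4088, γ^t·E[r] = -0.748704, running G = -7.913513
t=7: π = [0.2264, 0.4591, 0.3145], E[r] = -1.4088, γ^t·E[r] = -0.673827, running G = -8.587340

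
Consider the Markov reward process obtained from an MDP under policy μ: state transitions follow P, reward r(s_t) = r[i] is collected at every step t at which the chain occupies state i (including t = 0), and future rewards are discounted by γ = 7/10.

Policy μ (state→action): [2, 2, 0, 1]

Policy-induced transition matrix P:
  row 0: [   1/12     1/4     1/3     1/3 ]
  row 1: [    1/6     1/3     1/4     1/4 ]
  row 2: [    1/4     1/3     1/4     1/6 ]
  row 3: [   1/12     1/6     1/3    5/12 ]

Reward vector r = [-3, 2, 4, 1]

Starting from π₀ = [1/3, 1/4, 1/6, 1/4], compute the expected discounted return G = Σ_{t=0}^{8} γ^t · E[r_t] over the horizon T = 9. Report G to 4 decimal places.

t=0: π = [0.3333, 0.2500, 0.1667, 0.2500], E[r] = 0.4167, γ^t·E[r] = 0.416667, running G = 0.416667
t=1: π = [0.1319, 0.2639, 0.2986, 0.3056], E[r] = 1.6319, γ^t·E[r] = 1.142361, running G = 1.559028
t=2: π = [0.1551, 0.2714, 0.2865, 0.2870], E[r] = 1.5104, γ^t·E[r] = 0.740104, running G = 2.299132
t=3: π = [0.1537, 0.2726, 0.2868, 0.2869], E[r] = 1.5183, γ^t·E[r] = 0.520786, running G = 2.819918
t=4: π = [0.1539, 0.2727, 0.2867, 0.2867], E[r] = 1.5174, γ^t·E[r] = 0.364337, running G = 3.184254
t=5: π = [0.1538, 0.2727, 0.2867, 0.2867], E[r] = 1.5175, γ^t·E[r] = 0.255044, running G = 3.439299
t=6: π = [0.1538, 0.2727, 0.2867, 0.2867], E[r] = 1.5175, γ^t·E[r] = 0.178530, running G = 3.617829
t=7: π = [0.1538, 0.2727, 0.2867, 0.2867], E[r] = 1.5175, γ^t·E[r] = 0.124971, running G = 3.742800
t=8: π = [0.1538, 0.2727, 0.2867, 0.2867], E[r] = 1.5175, γ^t·E[r] = 0.087480, running G = 3.830280

G = 3.8303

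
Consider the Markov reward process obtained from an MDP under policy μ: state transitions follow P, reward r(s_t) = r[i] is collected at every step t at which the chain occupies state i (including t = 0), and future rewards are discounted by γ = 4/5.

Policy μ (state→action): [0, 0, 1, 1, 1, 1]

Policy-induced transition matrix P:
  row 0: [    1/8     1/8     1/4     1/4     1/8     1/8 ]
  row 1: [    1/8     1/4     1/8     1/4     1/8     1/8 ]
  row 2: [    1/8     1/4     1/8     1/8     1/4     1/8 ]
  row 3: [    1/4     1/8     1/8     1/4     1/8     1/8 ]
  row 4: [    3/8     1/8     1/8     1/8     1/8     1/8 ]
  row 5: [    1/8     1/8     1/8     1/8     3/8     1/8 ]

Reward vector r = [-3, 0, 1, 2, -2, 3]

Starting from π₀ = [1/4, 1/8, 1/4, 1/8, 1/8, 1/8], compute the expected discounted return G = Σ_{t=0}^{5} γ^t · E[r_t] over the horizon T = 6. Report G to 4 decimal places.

t=0: π = [0.2500, 0.1250, 0.2500, 0.1250, 0.1250, 0.1250], E[r] = -0.1250, γ^t·E[r] = -0.125000, running G = -0.125000
t=1: π = [0.1719, 0.1719, 0.1563, 0.1875, 0.1875, 0.1250], E[r] = 0.0156, γ^t·E[r] = 0.012500, running G = -0.112500
t=2: π = [0.1953, 0.1660, 0.1465, 0.1914, 0.1758, 0.1250], E[r] = -0.0332, γ^t·E[r] = -0.021250, running G = -0.133750
t=3: π = [0.1929, 0.1641, 0.1494, 0.1941, 0.1746, 0.1250], E[r] = -0.0151, γ^t·E[r] = -0.007750, running G = -0.141500
t=4: π = [0.1929, 0.1642, 0.1491, 0.1939, 0.1749, 0.1250], E[r] = -0.0167, γ^t·E[r] = -0.006838, running G = -0.148338
t=5: π = [0.1930, 0.1642, 0.1491, 0.1939, 0.1749, 0.1250], E[r] = -0.0168, γ^t·E[r] = -0.005513, running G = -0.153850

G = -0.1539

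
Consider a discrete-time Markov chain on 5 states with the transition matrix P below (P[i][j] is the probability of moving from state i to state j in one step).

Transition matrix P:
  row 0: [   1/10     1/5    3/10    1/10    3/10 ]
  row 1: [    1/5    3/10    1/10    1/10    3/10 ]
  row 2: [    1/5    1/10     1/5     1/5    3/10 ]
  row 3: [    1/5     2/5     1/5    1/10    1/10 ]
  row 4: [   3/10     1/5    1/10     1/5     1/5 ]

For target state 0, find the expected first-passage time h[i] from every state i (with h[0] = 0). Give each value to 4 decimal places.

First-step conditioning: h[0] = 0; for i ≠ 0, h[i] = 1 + Σ_k P[i][k]·h[k].
  h[1] = 1 + 3/10·h[1] + 1/10·h[2] + 1/10·h[3] + 3/10·h[4]
  h[2] = 1 + 1/10·h[1] + 1/5·h[2] + 1/5·h[3] + 3/10·h[4]
  h[3] = 1 + 2/5·h[1] + 1/5·h[2] + 1/10·h[3] + 1/10·h[4]
  h[4] = 1 + 1/5·h[1] + 1/10·h[2] + 1/5·h[3] + 1/5·h[4]
Solving the 4×4 linear system over states ≠ 0 gives exactly h = [0, 9970/2241, 370/83, 10150/2241, 9080/2241] (h[0] = 0 is the target).

h = [0.0000, 4.4489, 4.4578, 4.5292, 4.0518]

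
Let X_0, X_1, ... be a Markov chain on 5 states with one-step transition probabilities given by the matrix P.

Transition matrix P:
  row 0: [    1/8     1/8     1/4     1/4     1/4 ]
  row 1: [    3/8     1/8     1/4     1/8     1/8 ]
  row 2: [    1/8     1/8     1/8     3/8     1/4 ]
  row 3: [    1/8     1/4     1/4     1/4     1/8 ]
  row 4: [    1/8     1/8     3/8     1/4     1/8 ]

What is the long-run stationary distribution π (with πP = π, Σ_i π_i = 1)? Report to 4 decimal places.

Balance equations π_j = Σ_i π_i·P[i][j]:
  π_0 = 1/8·π_0 + 3/8·π_1 + 1/8·π_2 + 1/8·π_3 + 1/8·π_4
  π_1 = 1/8·π_0 + 1/8·π_1 + 1/8·π_2 + 1/4·π_3 + 1/8·π_4
  π_2 = 1/4·π_0 + 1/4·π_1 + 1/8·π_2 + 1/4·π_3 + 3/8·π_4
  π_3 = 1/4·π_0 + 1/8·π_1 + 3/8·π_2 + 1/4·π_3 + 1/4·π_4
  normalize: π_0 + π_1 + π_2 + π_3 + π_4 = 1
Solving the linear system gives exactly π = [289/1758, 277/1758, 425/1758, 229/879, 103/586].

π = [0.1644, 0.1576, 0.2418, 0.2605, 0.1758]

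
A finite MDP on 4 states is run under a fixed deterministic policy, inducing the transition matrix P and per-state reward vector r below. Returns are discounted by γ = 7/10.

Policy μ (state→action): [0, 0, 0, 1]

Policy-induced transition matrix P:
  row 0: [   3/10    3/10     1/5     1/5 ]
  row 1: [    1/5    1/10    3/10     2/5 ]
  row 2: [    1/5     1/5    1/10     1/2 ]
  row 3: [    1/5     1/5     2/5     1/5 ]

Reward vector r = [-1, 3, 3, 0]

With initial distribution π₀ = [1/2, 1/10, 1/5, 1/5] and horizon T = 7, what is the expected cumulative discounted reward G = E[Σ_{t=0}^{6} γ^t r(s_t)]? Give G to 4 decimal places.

t=0: π = [0.5000, 0.1000, 0.2000, 0.2000], E[r] = 0.4000, γ^t·E[r] = 0.400000, running G = 0.400000
t=1: π = [0.2500, 0.2400, 0.2300, 0.2800], E[r] = 1.1600, γ^t·E[r] = 0.812000, running G = 1.212000
t=2: π = [0.2250, 0.2010, 0.2570, 0.3170], E[r] = 1.1490, γ^t·E[r] = 0.563010, running G = 1.775010
t=3: π = [0.2225, 0.2024, 0.2578, 0.3173], E[r] = 1.1581, γ^t·E[r] = 0.397228, running G = 2.172238
t=4: π = [0.2223, 0.2020, 0.2579, 0.3178], E[r] = 1.1575, γ^t·E[r] = 0.277925, running G = 2.450164
t=5: π = [0.2222, 0.2020, 0.2580, 0.3178], E[r] = 1.1578, γ^t·E[r] = 0.194586, running G = 2.644749
t=6: π = [0.2222, 0.2020, 0.2580, 0.3178], E[r] = 1.1577, γ^t·E[r] = 0.136205, running G = 2.780954

G = 2.7810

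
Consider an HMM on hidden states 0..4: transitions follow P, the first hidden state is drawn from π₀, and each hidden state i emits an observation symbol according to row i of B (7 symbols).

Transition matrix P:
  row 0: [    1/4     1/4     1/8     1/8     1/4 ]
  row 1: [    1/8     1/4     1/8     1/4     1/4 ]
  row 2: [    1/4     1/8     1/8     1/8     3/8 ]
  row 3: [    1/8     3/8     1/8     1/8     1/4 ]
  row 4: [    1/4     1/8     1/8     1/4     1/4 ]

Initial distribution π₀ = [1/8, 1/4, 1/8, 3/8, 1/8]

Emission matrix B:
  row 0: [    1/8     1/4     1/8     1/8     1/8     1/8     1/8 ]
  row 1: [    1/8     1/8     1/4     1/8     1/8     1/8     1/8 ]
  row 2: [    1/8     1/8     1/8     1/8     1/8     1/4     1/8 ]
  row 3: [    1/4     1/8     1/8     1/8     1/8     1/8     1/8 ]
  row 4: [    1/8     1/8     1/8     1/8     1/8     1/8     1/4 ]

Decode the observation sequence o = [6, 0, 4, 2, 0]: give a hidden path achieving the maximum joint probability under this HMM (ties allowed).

t=0: δ = [1.562e-02, 3.125e-02, 1.562e-02, 4.688e-02, 3.125e-02]  (obs o_0=6)
t=1: δ = [9.766e-04, 2.197e-03, 7.324e-04, 1.953e-03, 1.465e-03]  ψ = [4, 3, 3, 1, 3]  (obs o_1=0)
t=2: δ = [4.578e-05, 9.155e-05, 3.433e-05, 6.866e-05, 6.866e-05]  ψ = [4, 3, 1, 1, 1]  (obs o_2=4)
t=3: δ = [2.146e-06, 6.437e-06, 1.431e-06, 2.861e-06, 2.861e-06]  ψ = [4, 3, 1, 1, 1]  (obs o_3=2)
t=4: δ = [1.006e-07, 2.012e-07, 1.006e-07, 4.023e-07, 2.012e-07]  ψ = [1, 1, 1, 1, 1]  (obs o_4=0)
backtrack: best end state = 3; path = [3, 1, 3, 1, 3]

path = [3, 1, 3, 1, 3]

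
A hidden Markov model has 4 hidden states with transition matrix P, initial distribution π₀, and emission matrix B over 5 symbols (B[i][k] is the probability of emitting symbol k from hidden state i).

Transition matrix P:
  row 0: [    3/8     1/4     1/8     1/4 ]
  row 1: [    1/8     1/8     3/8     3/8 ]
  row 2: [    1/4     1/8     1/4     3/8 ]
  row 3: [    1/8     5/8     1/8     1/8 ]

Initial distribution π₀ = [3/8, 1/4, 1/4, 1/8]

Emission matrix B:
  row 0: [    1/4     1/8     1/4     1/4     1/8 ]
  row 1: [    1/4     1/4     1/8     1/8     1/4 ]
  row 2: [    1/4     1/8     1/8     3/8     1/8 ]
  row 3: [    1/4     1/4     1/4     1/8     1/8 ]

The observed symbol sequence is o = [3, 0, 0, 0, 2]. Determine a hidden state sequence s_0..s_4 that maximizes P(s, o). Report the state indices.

path = [2, 3, 1, 2, 3]

t=0: δ = [9.375e-02, 3.125e-02, 9.375e-02, 1.562e-02]  (obs o_0=3)
t=1: δ = [8.789e-03, 5.859e-03, 5.859e-03, 8.789e-03]  ψ = [0, 0, 2, 2]  (obs o_1=0)
t=2: δ = [8.240e-04, 1.373e-03, 5.493e-04, 5.493e-04]  ψ = [0, 3, 1, 0]  (obs o_2=0)
t=3: δ = [7.725e-05, 8.583e-05, 1.287e-04, 1.287e-04]  ψ = [0, 3, 1, 1]  (obs o_3=0)
t=4: δ = [8.047e-06, 1.006e-05, 4.023e-06, 1.207e-05]  ψ = [2, 3, 1, 2]  (obs o_4=2)
backtrack: best end state = 3; path = [2, 3, 1, 2, 3]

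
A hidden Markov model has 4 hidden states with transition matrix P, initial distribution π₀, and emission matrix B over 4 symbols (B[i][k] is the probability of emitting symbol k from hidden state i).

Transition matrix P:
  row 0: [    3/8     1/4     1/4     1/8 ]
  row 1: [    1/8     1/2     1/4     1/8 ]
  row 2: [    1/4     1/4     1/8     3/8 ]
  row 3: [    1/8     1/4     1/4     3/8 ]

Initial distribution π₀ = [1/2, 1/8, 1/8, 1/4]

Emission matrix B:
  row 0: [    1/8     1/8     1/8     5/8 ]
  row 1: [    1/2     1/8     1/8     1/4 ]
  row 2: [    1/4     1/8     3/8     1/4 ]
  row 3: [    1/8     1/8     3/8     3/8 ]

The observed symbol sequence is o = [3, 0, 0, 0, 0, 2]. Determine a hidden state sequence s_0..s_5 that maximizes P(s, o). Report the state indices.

path = [0, 1, 1, 1, 1, 2]

t=0: δ = [3.125e-01, 3.125e-02, 3.125e-02, 9.375e-02]  (obs o_0=3)
t=1: δ = [1.465e-02, 3.906e-02, 1.953e-02, 4.883e-03]  ψ = [0, 0, 0, 0]  (obs o_1=0)
t=2: δ = [6.866e-04, 9.766e-03, 2.441e-03, 9.155e-04]  ψ = [0, 1, 1, 2]  (obs o_2=0)
t=3: δ = [1.526e-04, 2.441e-03, 6.104e-04, 1.526e-04]  ψ = [1, 1, 1, 1]  (obs o_3=0)
t=4: δ = [3.815e-05, 6.104e-04, 1.526e-04, 3.815e-05]  ψ = [1, 1, 1, 1]  (obs o_4=0)
t=5: δ = [9.537e-06, 3.815e-05, 5.722e-05, 2.861e-05]  ψ = [1, 1, 1, 1]  (obs o_5=2)
backtrack: best end state = 2; path = [0, 1, 1, 1, 1, 2]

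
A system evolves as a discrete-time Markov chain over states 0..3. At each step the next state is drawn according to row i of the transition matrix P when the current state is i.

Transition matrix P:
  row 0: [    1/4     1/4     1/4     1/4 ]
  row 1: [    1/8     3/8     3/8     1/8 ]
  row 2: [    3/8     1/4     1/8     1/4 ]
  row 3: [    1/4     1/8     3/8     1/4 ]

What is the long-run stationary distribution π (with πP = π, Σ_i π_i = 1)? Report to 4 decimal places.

π = [0.2525, 0.2545, 0.2747, 0.2182]

Balance equations π_j = Σ_i π_i·P[i][j]:
  π_0 = 1/4·π_0 + 1/8·π_1 + 3/8·π_2 + 1/4·π_3
  π_1 = 1/4·π_0 + 3/8·π_1 + 1/4·π_2 + 1/8·π_3
  π_2 = 1/4·π_0 + 3/8·π_1 + 1/8·π_2 + 3/8·π_3
  normalize: π_0 + π_1 + π_2 + π_3 = 1
Solving the linear system gives exactly π = [25/99, 14/55, 136/495, 12/55].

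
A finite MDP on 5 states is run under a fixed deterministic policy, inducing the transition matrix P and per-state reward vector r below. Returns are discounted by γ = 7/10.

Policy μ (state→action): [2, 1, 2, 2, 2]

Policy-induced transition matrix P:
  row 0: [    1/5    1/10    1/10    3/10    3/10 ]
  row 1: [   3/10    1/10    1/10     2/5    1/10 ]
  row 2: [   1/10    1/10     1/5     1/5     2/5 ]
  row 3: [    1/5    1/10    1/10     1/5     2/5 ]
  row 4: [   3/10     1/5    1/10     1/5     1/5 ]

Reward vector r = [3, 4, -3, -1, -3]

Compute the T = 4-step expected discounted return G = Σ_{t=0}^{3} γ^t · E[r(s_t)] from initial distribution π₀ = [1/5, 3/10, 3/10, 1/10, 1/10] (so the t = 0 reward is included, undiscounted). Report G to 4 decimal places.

G = 0.0041

t=0: π = [0.2000, 0.3000, 0.3000, 0.1000, 0.1000], E[r] = 0.5000, γ^t·E[r] = 0.500000, running G = 0.500000
t=1: π = [0.2100, 0.1100, 0.1300, 0.2800, 0.2700], E[r] = -0.4100, γ^t·E[r] = -0.287000, running G = 0.213000
t=2: π = [0.2250, 0.1270, 0.1130, 0.2430, 0.2920], E[r] = -0.2750, γ^t·E[r] = -0.134750, running G = 0.078250
t=3: π = [0.2306, 0.1292, 0.1113, 0.2479, 0.2810], E[r] = -0.2162, γ^t·E[r] = -0.074157, running G = 0.004093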